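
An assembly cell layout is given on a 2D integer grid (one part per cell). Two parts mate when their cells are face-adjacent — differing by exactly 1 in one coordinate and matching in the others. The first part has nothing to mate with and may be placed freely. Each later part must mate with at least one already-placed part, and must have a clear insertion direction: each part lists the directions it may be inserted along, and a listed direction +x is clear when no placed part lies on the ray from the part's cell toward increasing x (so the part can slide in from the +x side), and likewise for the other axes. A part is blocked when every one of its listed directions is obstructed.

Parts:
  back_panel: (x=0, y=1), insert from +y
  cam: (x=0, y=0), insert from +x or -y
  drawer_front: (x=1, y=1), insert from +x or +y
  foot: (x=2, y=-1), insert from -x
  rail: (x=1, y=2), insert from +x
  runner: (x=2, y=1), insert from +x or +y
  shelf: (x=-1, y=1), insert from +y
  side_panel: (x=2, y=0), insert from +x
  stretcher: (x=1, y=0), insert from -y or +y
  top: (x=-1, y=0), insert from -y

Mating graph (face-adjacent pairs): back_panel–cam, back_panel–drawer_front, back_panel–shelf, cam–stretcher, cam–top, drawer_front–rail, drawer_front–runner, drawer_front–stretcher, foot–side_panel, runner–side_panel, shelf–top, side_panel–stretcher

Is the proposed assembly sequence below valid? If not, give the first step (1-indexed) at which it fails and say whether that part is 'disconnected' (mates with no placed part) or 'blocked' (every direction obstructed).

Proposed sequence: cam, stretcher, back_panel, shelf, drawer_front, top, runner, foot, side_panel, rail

1. cam@(0, 0) [+x clear] — {cam}
2. stretcher@(1, 0) [-y clear] — {cam, stretcher}
3. back_panel@(0, 1) [+y clear] — {back_panel, cam, stretcher}
4. shelf@(-1, 1) [+y clear] — {back_panel, cam, shelf, stretcher}
5. drawer_front@(1, 1) [+x clear] — {back_panel, cam, drawer_front, shelf, stretcher}
6. top@(-1, 0) [-y clear] — {back_panel, cam, drawer_front, shelf, stretcher, top}
7. runner@(2, 1) [+x clear] — {back_panel, cam, drawer_front, runner, shelf, stretcher, top}
8. foot@(2, -1) — no placed neighbour ⇒ disconnected

Invalid at step 8 (disconnected)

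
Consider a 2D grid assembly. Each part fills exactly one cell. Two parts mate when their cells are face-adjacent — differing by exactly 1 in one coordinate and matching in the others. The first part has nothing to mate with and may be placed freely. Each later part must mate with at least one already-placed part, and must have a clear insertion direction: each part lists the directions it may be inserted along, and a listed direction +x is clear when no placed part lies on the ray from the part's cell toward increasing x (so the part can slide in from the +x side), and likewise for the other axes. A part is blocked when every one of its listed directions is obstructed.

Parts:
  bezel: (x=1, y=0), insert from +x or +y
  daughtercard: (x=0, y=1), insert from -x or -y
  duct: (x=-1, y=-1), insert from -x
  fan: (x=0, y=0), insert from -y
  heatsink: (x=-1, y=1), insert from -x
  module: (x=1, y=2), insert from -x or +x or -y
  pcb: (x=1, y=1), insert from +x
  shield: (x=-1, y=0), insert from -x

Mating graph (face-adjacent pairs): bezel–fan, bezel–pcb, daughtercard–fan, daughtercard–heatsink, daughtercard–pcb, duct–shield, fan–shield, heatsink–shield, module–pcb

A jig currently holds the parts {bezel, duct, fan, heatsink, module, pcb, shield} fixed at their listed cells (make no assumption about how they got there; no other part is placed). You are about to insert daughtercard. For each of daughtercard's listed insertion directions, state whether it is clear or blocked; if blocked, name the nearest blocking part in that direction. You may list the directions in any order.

-x: blocked by heatsink; -y: blocked by fan

-x: nearest on ray is heatsink@(-1, 1) ⇒ blocked
-y: nearest on ray is fan@(0, 0) ⇒ blocked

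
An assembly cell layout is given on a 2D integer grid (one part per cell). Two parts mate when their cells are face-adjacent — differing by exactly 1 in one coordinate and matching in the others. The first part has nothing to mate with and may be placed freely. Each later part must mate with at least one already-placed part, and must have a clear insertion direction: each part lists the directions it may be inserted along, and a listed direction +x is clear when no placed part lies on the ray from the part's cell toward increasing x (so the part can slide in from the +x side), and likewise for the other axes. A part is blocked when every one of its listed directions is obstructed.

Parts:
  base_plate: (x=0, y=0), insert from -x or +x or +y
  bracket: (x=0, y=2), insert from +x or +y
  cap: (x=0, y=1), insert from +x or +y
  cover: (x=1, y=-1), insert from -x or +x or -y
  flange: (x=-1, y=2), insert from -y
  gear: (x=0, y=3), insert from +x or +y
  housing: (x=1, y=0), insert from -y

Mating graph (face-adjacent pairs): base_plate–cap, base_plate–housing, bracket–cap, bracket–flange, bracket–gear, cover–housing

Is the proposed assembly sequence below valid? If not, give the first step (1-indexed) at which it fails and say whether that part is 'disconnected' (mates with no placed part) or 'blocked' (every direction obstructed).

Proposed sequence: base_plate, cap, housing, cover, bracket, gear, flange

1. base_plate@(0, 0) [-x clear] — {base_plate}
2. cap@(0, 1) [+x clear] — {base_plate, cap}
3. housing@(1, 0) [-y clear] — {base_plate, cap, housing}
4. cover@(1, -1) [-x clear] — {base_plate, cap, cover, housing}
5. bracket@(0, 2) [+x clear] — {base_plate, bracket, cap, cover, housing}
6. gear@(0, 3) [+x clear] — {base_plate, bracket, cap, cover, gear, housing}
7. flange@(-1, 2) [-y clear] — {base_plate, bracket, cap, cover, flange, gear, housing}

Valid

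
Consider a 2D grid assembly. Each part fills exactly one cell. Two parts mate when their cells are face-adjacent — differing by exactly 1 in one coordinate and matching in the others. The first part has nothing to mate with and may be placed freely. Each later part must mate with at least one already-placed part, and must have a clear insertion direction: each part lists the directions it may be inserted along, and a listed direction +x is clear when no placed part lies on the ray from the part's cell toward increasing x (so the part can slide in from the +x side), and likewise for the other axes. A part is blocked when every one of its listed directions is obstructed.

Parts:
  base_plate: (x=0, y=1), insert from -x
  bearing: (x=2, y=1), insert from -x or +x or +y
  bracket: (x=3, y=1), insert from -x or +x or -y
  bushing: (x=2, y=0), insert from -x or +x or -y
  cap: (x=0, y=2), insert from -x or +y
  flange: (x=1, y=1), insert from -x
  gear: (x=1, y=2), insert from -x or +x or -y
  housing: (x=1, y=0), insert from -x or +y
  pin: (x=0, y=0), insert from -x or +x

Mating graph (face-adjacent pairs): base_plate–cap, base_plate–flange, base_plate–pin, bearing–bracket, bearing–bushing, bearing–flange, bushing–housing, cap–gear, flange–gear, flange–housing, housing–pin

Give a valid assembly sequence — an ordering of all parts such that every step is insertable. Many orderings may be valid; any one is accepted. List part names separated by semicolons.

housing; flange; base_plate; cap; bushing; gear; bearing; bracket; pin

1. housing@(1, 0) [-x clear] — {housing}
2. flange@(1, 1) [-x clear] — {flange, housing}
3. base_plate@(0, 1) [-x clear] — {base_plate, flange, housing}
4. cap@(0, 2) [-x clear] — {base_plate, cap, flange, housing}
5. bushing@(2, 0) [+x clear] — {base_plate, bushing, cap, flange, housing}
6. gear@(1, 2) [+x clear] — {base_plate, bushing, cap, flange, gear, housing}
7. bearing@(2, 1) [+x clear] — {base_plate, bearing, bushing, cap, flange, gear, housing}
8. bracket@(3, 1) [+x clear] — {base_plate, bearing, bracket, bushing, cap, flange, gear, housing}
9. pin@(0, 0) [-x clear] — {base_plate, bearing, bracket, bushing, cap, flange, gear, housing, pin}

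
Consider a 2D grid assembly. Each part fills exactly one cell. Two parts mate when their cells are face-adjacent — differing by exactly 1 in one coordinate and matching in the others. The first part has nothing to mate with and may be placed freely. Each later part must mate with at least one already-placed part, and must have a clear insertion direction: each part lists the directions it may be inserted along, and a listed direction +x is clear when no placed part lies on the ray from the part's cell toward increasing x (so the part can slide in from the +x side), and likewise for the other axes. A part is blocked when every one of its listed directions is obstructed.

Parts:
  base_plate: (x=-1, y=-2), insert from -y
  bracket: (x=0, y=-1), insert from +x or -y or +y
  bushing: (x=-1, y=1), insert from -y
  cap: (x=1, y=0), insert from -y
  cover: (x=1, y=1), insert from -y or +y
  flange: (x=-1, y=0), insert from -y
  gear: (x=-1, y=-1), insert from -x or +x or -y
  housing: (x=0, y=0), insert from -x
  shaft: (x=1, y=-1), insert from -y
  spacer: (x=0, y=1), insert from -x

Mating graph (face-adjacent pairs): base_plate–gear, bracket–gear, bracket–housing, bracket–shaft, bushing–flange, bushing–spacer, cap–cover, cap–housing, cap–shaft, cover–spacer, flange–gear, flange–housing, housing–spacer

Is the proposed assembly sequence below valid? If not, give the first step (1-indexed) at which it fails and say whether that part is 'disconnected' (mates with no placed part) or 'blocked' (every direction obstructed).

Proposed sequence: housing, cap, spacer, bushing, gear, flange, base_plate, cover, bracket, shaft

1. housing@(0, 0) [-x clear] — {housing}
2. cap@(1, 0) [-y clear] — {cap, housing}
3. spacer@(0, 1) [-x clear] — {cap, housing, spacer}
4. bushing@(-1, 1) [-y clear] — {bushing, cap, housing, spacer}
5. gear@(-1, -1) — no placed neighbour ⇒ disconnected

Invalid at step 5 (disconnected)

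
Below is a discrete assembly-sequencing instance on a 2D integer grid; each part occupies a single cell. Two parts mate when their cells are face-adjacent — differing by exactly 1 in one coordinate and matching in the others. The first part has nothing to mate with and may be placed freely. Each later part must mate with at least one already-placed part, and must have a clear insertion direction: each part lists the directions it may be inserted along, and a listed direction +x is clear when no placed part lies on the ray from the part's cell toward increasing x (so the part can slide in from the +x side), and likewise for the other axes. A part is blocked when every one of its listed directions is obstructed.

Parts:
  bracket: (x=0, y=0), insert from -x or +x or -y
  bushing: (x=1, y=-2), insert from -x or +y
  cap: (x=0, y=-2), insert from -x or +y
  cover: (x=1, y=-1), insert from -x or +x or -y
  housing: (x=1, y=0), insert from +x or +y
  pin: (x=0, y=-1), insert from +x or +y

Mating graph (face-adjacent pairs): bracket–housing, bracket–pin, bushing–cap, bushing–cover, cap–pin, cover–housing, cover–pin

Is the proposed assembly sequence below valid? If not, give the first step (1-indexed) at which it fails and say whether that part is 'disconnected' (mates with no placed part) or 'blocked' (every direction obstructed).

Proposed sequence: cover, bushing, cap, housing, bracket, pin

1. cover@(1, -1) [-x clear] — {cover}
2. bushing@(1, -2) [-x clear] — {bushing, cover}
3. cap@(0, -2) [-x clear] — {bushing, cap, cover}
4. housing@(1, 0) [+x clear] — {bushing, cap, cover, housing}
5. bracket@(0, 0) [-x clear] — {bracket, bushing, cap, cover, housing}
6. pin@(0, -1) — +x/+y all obstructed ⇒ blocked

Invalid at step 6 (blocked)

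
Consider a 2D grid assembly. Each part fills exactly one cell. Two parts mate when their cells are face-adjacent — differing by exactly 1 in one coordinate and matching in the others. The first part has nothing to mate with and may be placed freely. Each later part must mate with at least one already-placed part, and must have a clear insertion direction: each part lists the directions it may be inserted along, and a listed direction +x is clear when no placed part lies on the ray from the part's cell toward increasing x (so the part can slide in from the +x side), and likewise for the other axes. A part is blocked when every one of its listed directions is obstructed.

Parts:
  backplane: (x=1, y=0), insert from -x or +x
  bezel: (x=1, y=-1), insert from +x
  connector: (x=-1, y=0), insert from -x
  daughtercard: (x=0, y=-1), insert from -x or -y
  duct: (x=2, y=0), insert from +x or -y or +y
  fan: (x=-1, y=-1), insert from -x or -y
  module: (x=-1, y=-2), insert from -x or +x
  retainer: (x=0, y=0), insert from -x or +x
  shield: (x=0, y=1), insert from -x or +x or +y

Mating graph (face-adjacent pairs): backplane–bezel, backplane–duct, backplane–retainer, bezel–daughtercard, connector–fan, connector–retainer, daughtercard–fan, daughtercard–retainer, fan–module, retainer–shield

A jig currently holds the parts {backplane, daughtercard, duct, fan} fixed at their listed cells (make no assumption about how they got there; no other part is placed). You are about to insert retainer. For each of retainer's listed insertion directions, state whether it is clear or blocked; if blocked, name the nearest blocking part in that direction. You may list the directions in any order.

-x: ray from retainer(0, 0) has no placed part ⇒ clear
+x: nearest on ray is backplane@(1, 0) ⇒ blocked

+x: blocked by backplane; -x: clear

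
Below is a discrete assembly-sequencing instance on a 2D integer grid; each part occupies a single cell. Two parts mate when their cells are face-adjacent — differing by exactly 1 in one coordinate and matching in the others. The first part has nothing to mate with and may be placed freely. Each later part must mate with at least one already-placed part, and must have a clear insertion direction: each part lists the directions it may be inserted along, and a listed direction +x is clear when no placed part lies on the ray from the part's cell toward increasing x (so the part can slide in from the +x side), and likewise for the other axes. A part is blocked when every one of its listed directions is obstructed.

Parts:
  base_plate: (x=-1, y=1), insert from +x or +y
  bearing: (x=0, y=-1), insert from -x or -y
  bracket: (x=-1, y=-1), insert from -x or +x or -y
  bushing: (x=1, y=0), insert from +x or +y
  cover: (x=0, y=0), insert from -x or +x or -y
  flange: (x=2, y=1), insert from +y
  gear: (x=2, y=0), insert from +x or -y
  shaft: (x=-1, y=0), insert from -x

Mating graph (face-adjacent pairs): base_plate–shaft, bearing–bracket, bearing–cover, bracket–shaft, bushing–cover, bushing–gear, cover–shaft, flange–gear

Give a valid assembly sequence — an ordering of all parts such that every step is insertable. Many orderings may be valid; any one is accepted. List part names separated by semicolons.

flange; gear; bushing; cover; shaft; bracket; base_plate; bearing

1. flange@(2, 1) [+y clear] — {flange}
2. gear@(2, 0) [+x clear] — {flange, gear}
3. bushing@(1, 0) [+y clear] — {bushing, flange, gear}
4. cover@(0, 0) [-x clear] — {bushing, cover, flange, gear}
5. shaft@(-1, 0) [-x clear] — {bushing, cover, flange, gear, shaft}
6. bracket@(-1, -1) [-x clear] — {bracket, bushing, cover, flange, gear, shaft}
7. base_plate@(-1, 1) [+y clear] — {base_plate, bracket, bushing, cover, flange, gear, shaft}
8. bearing@(0, -1) [-y clear] — {base_plate, bearing, bracket, bushing, cover, flange, gear, shaft}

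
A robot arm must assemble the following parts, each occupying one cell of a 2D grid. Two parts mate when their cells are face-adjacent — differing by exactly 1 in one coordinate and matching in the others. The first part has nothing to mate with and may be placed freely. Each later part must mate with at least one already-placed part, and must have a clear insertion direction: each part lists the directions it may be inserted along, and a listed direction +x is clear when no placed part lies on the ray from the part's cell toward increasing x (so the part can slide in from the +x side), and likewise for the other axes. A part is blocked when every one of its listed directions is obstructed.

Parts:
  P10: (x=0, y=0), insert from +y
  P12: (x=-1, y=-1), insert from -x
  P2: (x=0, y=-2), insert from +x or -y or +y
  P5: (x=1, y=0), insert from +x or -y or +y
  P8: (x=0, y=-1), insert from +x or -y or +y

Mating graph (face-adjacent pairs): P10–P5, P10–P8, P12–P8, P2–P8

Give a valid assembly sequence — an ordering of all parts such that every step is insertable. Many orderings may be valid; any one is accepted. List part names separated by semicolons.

P12; P8; P10; P5; P2

1. P12@(-1, -1) [-x clear] — {P12}
2. P8@(0, -1) [+x clear] — {P12, P8}
3. P10@(0, 0) [+y clear] — {P10, P12, P8}
4. P5@(1, 0) [+x clear] — {P10, P12, P5, P8}
5. P2@(0, -2) [+x clear] — {P10, P12, P2, P5, P8}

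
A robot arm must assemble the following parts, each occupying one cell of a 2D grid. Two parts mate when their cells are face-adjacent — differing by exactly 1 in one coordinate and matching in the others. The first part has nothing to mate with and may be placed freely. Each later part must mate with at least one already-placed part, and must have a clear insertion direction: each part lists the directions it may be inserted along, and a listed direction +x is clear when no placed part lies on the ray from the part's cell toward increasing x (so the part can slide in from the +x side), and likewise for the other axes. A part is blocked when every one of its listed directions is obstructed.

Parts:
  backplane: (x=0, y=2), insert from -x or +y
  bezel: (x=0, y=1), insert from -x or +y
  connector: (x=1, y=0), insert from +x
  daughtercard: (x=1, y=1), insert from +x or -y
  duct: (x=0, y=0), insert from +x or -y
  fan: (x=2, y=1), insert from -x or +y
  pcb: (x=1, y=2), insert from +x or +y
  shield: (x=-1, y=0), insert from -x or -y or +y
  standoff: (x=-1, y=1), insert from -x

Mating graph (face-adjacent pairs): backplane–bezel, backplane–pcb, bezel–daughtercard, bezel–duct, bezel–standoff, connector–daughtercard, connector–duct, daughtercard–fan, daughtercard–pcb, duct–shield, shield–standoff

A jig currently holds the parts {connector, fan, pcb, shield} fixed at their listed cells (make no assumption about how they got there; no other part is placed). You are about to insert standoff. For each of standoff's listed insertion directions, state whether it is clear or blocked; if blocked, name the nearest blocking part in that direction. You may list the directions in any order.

-x: clear

-x: ray from standoff(-1, 1) has no placed part ⇒ clear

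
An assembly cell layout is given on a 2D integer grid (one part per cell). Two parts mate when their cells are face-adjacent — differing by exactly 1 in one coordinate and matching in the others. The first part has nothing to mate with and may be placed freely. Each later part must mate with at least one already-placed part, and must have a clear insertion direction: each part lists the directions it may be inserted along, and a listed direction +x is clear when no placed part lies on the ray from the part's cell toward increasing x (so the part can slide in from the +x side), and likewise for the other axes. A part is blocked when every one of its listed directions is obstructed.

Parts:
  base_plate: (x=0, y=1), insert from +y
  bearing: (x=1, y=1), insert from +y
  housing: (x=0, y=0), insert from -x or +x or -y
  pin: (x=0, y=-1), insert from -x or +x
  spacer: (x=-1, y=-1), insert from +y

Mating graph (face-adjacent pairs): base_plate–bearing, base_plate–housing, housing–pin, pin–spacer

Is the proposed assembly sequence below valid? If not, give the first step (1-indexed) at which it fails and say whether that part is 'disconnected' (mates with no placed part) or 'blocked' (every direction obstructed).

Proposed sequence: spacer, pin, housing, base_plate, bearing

1. spacer@(-1, -1) [+y clear] — {spacer}
2. pin@(0, -1) [+x clear] — {pin, spacer}
3. housing@(0, 0) [-x clear] — {housing, pin, spacer}
4. base_plate@(0, 1) [+y clear] — {base_plate, housing, pin, spacer}
5. bearing@(1, 1) [+y clear] — {base_plate, bearing, housing, pin, spacer}

Valid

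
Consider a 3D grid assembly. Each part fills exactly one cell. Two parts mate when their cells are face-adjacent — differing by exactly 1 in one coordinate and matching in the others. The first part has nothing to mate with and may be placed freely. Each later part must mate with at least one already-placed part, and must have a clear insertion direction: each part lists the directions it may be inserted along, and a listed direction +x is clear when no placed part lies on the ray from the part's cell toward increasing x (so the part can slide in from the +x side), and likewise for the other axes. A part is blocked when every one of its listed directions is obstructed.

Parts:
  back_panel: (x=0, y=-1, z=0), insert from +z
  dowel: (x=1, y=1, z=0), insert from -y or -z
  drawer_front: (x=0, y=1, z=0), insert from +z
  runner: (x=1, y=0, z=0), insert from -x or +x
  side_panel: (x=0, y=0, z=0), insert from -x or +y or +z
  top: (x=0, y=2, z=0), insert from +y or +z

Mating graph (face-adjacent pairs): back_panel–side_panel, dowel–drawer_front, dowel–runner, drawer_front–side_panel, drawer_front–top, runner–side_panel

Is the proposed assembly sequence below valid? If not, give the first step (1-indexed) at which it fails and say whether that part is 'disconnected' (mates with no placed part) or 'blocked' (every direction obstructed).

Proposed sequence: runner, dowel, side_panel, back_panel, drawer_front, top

Valid

1. runner@(1, 0, 0) [-x clear] — {runner}
2. dowel@(1, 1, 0) [-z clear] — {dowel, runner}
3. side_panel@(0, 0, 0) [-x clear] — {dowel, runner, side_panel}
4. back_panel@(0, -1, 0) [+z clear] — {back_panel, dowel, runner, side_panel}
5. drawer_front@(0, 1, 0) [+z clear] — {back_panel, dowel, drawer_front, runner, side_panel}
6. top@(0, 2, 0) [+y clear] — {back_panel, dowel, drawer_front, runner, side_panel, top}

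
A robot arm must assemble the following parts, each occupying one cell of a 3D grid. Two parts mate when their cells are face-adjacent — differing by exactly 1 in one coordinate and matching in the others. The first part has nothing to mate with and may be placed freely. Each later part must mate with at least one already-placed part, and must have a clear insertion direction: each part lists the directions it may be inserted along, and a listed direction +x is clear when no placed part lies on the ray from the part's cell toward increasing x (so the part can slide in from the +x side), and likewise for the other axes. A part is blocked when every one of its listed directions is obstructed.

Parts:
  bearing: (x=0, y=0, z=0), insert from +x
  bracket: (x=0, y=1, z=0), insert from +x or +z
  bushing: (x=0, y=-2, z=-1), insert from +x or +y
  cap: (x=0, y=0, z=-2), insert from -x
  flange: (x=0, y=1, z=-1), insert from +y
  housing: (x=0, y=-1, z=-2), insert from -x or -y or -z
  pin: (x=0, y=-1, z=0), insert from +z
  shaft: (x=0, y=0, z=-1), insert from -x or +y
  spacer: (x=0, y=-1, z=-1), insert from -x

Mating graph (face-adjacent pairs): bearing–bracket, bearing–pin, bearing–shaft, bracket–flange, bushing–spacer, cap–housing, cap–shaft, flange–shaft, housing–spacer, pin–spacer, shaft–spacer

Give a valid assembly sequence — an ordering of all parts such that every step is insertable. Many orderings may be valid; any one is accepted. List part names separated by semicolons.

1. shaft@(0, 0, -1) [-x clear] — {shaft}
2. spacer@(0, -1, -1) [-x clear] — {shaft, spacer}
3. housing@(0, -1, -2) [-x clear] — {housing, shaft, spacer}
4. flange@(0, 1, -1) [+y clear] — {flange, housing, shaft, spacer}
5. bracket@(0, 1, 0) [+x clear] — {bracket, flange, housing, shaft, spacer}
6. bearing@(0, 0, 0) [+x clear] — {bearing, bracket, flange, housing, shaft, spacer}
7. bushing@(0, -2, -1) [+x clear] — {bearing, bracket, bushing, flange, housing, shaft, spacer}
8. cap@(0, 0, -2) [-x clear] — {bearing, bracket, bushing, cap, flange, housing, shaft, spacer}
9. pin@(0, -1, 0) [+z clear] — {bearing, bracket, bushing, cap, flange, housing, pin, shaft, spacer}

shaft; spacer; housing; flange; bracket; bearing; bushing; cap; pin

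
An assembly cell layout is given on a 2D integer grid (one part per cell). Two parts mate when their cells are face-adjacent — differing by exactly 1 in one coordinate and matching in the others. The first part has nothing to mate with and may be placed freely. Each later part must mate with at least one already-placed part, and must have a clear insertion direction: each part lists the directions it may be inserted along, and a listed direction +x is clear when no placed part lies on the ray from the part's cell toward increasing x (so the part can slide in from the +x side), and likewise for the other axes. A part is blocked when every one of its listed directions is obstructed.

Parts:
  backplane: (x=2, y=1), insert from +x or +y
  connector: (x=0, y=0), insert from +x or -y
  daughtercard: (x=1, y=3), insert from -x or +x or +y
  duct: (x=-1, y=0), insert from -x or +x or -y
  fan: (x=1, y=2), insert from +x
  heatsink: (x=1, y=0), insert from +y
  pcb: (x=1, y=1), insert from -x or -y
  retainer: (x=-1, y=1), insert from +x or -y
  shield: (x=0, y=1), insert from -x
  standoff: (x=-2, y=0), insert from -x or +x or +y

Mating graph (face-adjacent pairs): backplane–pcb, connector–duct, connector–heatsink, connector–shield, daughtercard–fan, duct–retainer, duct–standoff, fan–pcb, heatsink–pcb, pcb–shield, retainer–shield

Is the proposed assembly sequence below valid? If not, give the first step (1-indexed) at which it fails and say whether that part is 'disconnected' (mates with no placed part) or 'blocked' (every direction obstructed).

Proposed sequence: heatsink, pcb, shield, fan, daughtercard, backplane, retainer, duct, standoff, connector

1. heatsink@(1, 0) [+y clear] — {heatsink}
2. pcb@(1, 1) [-x clear] — {heatsink, pcb}
3. shield@(0, 1) [-x clear] — {heatsink, pcb, shield}
4. fan@(1, 2) [+x clear] — {fan, heatsink, pcb, shield}
5. daughtercard@(1, 3) [-x clear] — {daughtercard, fan, heatsink, pcb, shield}
6. backplane@(2, 1) [+x clear] — {backplane, daughtercard, fan, heatsink, pcb, shield}
7. retainer@(-1, 1) [-y clear] — {backplane, daughtercard, fan, heatsink, pcb, retainer, shield}
8. duct@(-1, 0) [-x clear] — {backplane, daughtercard, duct, fan, heatsink, pcb, retainer, shield}
9. standoff@(-2, 0) [-x clear] — {backplane, daughtercard, duct, fan, heatsink, pcb, retainer, shield, standoff}
10. connector@(0, 0) [-y clear] — {backplane, connector, daughtercard, duct, fan, heatsink, pcb, retainer, shield, standoff}

Valid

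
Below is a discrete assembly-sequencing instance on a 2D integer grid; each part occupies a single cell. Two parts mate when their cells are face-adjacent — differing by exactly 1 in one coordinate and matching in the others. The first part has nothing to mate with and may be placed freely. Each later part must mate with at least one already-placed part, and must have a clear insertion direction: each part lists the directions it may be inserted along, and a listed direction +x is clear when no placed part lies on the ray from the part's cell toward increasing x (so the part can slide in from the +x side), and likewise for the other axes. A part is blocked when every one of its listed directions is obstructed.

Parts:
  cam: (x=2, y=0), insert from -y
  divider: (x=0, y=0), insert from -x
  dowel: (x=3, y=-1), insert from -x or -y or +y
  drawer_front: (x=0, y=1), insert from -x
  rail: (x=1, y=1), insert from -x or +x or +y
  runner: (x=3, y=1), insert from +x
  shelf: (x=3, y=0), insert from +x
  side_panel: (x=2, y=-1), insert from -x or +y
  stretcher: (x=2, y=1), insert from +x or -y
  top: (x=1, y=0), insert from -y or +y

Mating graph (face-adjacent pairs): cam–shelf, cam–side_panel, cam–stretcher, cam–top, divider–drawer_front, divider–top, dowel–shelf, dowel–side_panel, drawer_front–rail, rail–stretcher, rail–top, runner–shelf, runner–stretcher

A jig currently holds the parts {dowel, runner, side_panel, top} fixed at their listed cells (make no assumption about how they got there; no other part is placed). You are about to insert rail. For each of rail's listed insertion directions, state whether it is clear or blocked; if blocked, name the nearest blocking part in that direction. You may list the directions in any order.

+x: blocked by runner; +y: clear; -x: clear

-x: ray from rail(1, 1) has no placed part ⇒ clear
+x: nearest on ray is runner@(3, 1) ⇒ blocked
+y: ray from rail(1, 1) has no placed part ⇒ clear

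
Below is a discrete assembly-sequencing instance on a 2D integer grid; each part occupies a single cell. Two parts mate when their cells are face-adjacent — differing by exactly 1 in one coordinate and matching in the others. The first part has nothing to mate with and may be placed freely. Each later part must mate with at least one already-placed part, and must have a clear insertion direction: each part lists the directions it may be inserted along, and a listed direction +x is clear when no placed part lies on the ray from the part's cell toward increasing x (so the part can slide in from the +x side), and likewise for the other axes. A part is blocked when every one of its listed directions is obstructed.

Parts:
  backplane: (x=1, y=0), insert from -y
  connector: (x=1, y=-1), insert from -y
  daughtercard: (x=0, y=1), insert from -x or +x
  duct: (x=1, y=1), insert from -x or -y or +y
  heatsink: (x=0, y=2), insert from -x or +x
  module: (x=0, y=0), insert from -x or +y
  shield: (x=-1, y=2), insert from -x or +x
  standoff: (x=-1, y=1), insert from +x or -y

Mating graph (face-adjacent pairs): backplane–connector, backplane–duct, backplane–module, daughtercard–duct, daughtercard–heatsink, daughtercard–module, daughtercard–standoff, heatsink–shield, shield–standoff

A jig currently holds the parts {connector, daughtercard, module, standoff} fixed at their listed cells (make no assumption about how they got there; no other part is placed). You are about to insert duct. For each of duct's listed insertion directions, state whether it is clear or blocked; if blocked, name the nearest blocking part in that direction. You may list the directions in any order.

-x: nearest on ray is daughtercard@(0, 1) ⇒ blocked
-y: nearest on ray is connector@(1, -1) ⇒ blocked
+y: ray from duct(1, 1) has no placed part ⇒ clear

+y: clear; -x: blocked by daughtercard; -y: blocked by connector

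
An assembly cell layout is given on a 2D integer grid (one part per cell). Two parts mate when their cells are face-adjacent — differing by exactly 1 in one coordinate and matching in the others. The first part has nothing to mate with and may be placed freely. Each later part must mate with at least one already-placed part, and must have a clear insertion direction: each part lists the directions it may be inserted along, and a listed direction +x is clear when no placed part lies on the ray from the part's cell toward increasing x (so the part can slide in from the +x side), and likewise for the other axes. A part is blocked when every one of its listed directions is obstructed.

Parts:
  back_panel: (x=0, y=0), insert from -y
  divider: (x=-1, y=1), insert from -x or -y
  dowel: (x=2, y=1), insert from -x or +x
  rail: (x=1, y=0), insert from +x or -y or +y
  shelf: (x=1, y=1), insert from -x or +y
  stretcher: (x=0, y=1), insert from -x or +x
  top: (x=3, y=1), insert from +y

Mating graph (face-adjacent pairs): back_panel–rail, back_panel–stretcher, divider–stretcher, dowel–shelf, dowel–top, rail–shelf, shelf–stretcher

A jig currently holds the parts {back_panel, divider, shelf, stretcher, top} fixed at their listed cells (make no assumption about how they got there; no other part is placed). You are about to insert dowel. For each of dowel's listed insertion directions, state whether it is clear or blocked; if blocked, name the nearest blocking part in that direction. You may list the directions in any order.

+x: blocked by top; -x: blocked by shelf

-x: nearest on ray is shelf@(1, 1) ⇒ blocked
+x: nearest on ray is top@(3, 1) ⇒ blocked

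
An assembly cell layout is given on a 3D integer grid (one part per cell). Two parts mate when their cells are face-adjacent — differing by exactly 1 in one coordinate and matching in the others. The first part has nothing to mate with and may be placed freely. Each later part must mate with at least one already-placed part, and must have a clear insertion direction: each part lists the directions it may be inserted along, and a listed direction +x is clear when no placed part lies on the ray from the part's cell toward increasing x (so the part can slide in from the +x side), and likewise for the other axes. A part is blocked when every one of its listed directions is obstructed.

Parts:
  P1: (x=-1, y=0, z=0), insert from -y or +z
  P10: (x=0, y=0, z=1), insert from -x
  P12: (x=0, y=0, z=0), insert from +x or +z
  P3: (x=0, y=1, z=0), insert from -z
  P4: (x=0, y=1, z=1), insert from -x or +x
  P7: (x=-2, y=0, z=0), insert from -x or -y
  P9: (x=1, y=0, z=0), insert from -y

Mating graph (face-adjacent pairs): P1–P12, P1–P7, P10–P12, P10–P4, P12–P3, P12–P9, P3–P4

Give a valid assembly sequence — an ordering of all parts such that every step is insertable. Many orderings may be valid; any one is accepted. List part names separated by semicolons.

P3; P4; P12; P1; P7; P10; P9

1. P3@(0, 1, 0) [-z clear] — {P3}
2. P4@(0, 1, 1) [-x clear] — {P3, P4}
3. P12@(0, 0, 0) [+x clear] — {P12, P3, P4}
4. P1@(-1, 0, 0) [-y clear] — {P1, P12, P3, P4}
5. P7@(-2, 0, 0) [-x clear] — {P1, P12, P3, P4, P7}
6. P10@(0, 0, 1) [-x clear] — {P1, P10, P12, P3, P4, P7}
7. P9@(1, 0, 0) [-y clear] — {P1, P10, P12, P3, P4, P7, P9}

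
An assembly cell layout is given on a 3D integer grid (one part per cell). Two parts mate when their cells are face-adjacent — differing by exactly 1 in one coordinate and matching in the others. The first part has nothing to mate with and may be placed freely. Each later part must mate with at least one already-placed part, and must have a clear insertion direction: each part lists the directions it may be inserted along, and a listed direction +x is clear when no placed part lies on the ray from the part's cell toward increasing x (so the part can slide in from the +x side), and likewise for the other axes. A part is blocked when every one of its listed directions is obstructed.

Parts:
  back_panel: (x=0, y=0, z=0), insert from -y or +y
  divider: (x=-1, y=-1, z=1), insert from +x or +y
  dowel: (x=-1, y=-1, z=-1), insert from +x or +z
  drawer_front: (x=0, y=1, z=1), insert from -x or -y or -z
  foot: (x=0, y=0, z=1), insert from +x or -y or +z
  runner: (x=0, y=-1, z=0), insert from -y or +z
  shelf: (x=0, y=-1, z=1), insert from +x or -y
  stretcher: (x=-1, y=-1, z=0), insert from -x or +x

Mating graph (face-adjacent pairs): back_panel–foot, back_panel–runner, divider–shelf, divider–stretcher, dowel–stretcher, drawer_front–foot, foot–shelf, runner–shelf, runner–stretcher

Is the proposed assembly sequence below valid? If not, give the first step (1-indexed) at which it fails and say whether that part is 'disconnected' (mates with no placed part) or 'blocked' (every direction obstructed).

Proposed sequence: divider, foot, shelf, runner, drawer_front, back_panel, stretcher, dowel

1. divider@(-1, -1, 1) [+x clear] — {divider}
2. foot@(0, 0, 1) — no placed neighbour ⇒ disconnected

Invalid at step 2 (disconnected)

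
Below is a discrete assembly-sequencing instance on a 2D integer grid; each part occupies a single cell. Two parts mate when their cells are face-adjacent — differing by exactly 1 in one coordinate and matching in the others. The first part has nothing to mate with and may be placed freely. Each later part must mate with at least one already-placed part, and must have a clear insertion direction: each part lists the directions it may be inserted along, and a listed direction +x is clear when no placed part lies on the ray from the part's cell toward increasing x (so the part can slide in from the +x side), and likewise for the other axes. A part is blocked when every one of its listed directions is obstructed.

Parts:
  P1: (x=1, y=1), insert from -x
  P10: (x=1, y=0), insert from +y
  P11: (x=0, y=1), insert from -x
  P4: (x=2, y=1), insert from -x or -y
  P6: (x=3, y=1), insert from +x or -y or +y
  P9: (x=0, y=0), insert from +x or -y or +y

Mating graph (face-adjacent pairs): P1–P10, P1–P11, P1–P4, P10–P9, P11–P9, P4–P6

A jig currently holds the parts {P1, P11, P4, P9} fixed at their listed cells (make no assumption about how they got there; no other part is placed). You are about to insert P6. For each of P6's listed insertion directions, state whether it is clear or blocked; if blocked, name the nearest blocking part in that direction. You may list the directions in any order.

+x: ray from P6(3, 1) has no placed part ⇒ clear
-y: ray from P6(3, 1) has no placed part ⇒ clear
+y: ray from P6(3, 1) has no placed part ⇒ clear

+x: clear; +y: clear; -y: clear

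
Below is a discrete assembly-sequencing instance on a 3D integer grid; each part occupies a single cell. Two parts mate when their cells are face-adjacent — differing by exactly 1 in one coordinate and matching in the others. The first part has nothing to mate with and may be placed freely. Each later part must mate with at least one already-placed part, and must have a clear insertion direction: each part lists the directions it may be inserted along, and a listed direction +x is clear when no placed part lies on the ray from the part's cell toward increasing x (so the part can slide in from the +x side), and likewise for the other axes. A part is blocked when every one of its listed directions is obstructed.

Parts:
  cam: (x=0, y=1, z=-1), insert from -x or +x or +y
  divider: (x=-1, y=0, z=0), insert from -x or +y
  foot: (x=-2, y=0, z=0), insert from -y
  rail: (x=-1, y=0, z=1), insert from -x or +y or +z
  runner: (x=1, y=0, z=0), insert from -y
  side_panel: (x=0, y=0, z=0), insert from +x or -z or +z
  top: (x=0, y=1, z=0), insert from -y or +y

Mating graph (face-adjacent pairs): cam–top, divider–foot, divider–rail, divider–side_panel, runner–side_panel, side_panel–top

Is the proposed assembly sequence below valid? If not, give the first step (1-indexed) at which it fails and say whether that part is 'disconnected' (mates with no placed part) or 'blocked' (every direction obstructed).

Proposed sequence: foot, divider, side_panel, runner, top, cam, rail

Valid

1. foot@(-2, 0, 0) [-y clear] — {foot}
2. divider@(-1, 0, 0) [+y clear] — {divider, foot}
3. side_panel@(0, 0, 0) [+x clear] — {divider, foot, side_panel}
4. runner@(1, 0, 0) [-y clear] — {divider, foot, runner, side_panel}
5. top@(0, 1, 0) [+y clear] — {divider, foot, runner, side_panel, top}
6. cam@(0, 1, -1) [-x clear] — {cam, divider, foot, runner, side_panel, top}
7. rail@(-1, 0, 1) [-x clear] — {cam, divider, foot, rail, runner, side_panel, top}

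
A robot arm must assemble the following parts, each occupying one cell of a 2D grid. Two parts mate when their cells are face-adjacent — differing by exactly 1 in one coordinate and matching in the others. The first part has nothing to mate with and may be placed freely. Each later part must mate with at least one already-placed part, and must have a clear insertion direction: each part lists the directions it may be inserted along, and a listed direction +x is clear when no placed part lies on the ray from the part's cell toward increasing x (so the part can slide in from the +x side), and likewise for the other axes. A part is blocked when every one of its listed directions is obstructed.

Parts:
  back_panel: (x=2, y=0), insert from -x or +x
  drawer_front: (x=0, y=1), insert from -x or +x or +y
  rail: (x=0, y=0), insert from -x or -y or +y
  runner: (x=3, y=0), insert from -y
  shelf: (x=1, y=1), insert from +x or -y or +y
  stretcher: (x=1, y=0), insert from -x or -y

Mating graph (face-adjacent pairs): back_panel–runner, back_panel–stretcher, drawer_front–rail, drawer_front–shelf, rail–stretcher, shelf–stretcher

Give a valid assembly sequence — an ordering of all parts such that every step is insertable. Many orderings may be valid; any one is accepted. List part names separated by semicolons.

shelf; stretcher; rail; back_panel; runner; drawer_front

1. shelf@(1, 1) [+x clear] — {shelf}
2. stretcher@(1, 0) [-x clear] — {shelf, stretcher}
3. rail@(0, 0) [-x clear] — {rail, shelf, stretcher}
4. back_panel@(2, 0) [+x clear] — {back_panel, rail, shelf, stretcher}
5. runner@(3, 0) [-y clear] — {back_panel, rail, runner, shelf, stretcher}
6. drawer_front@(0, 1) [-x clear] — {back_panel, drawer_front, rail, runner, shelf, stretcher}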